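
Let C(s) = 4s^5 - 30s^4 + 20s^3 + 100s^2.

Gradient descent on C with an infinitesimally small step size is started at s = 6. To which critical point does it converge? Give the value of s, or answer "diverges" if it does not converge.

5

C'(s) = 20s(s - 5)(s - 2)(s + 1), so C'(6) = 3360.
Gradient descent moves in the -C' direction, i.e. s is decreasing.
The nearest critical point in that direction is s = 5, where C'' = 1800 > 0 (a local minimum). The iterate converges there.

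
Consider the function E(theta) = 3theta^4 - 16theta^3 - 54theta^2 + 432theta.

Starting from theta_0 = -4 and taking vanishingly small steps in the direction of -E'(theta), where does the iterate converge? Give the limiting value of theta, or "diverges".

-3

E'(theta) = 12(theta - 4)(theta - 3)(theta + 3), so E'(-4) = -672.
Gradient descent moves in the -E' direction, i.e. theta is increasing.
The nearest critical point in that direction is theta = -3, where E'' = 504 > 0 (a local minimum). The iterate converges there.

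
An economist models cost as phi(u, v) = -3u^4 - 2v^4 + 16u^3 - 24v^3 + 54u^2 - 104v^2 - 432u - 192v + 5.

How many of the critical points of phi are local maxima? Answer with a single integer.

phi separates as a function of u plus a function of v, so ∇phi=0 decouples.
∂phi/∂u = -12(u - 4)(u - 3)(u + 3) = 0 at u ∈ {-3, 3, 4}; ∂phi/∂v = -8(v + 2)(v + 3)(v + 4) = 0 at v ∈ {-4, -3, -2}.
The Hessian is diagonal: diag(phi_uu, phi_vv). Second derivatives: phi_uu(-3)=-504, phi_uu(3)=72, phi_uu(4)=-84; phi_vv(-4)=-16, phi_vv(-3)=8, phi_vv(-2)=-16.
Local maxima occur where both diagonal entries negative: (-3, -4), (-3, -2), (4, -4), (4, -2). Count: 4.

4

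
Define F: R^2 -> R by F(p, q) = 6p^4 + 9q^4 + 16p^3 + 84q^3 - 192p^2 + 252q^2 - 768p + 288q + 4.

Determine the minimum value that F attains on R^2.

-3772

F(p,q) separates as A(p) + B(q) + 4, so its minimum is min A + min B + 4.
A'(p) = 24(p - 4)(p + 2)(p + 4) vanishes at p ∈ {-4, -2, 4}; B'(q) = 36(q + 1)(q + 2)(q + 4) vanishes at q ∈ {-4, -2, -1}.
Local minima of A (where A''>0): A(-4)=512, A(4)=-3584. Local minima of B: B(-4)=-192, B(-1)=-111.
So the global minimum of F is A(4) + B(-4) + 4 = -3584 − 192 + 4 = -3772, attained at (4, -4).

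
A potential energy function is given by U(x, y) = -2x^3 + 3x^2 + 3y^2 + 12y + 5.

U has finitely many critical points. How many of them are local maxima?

U separates as a function of x plus a function of y, so ∇U=0 decouples.
∂U/∂x = -6x(x - 1) = 0 at x ∈ {0, 1}; ∂U/∂y = 6(y + 2) = 0 at y ∈ {-2}.
The Hessian is diagonal: diag(U_xx, U_yy). Second derivatives: U_xx(0)=6, U_xx(1)=-6; U_yy(-2)=6.
Local maxima occur where both diagonal entries negative: none. Count: 0.

0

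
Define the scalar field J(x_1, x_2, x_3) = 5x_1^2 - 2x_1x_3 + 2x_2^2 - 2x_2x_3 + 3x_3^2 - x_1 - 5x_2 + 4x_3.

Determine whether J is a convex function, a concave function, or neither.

convex

J is quadratic, so its Hessian is the constant matrix H = [[10, 0, -2], [0, 4, -2], [-2, -2, 6]].
Leading principal minors: 10, 40, 184.
All positive ⇒ H ≻ 0 ⇒ convex.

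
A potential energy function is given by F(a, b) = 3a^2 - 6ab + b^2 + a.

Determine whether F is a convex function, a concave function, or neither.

neither

F is quadratic, so its Hessian is the constant matrix H = [[6, -6], [-6, 2]].
det(H) = -24, tr(H) = 8.
det(H) < 0, so H is indefinite: neither convex nor concave.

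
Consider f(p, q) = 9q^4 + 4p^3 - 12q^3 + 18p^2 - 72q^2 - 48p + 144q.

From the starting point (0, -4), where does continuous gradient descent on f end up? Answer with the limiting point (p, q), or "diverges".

f is separable, so gradient descent decouples: p follows -∂f/∂p, q follows -∂f/∂q.
∂f/∂p = 12(p - 1)(p + 4); at p=0 this is -48, so p increases.
∂f/∂q = 36(q - 2)(q - 1)(q + 2); at q=-4 this is -2160, so q increases.
p converges to its nearest critical value 1 (a local min of the p-part); q converges to -2. The iterate converges to (1, -2).

(1, -2)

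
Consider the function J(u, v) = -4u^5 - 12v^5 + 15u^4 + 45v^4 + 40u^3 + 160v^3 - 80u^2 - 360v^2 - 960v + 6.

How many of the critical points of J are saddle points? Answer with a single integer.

J separates as a function of u plus a function of v, so ∇J=0 decouples.
∂J/∂u = -20u(u - 4)(u - 1)(u + 2) = 0 at u ∈ {-2, 0, 1, 4}; ∂J/∂v = -60(v - 4)(v - 2)(v + 1)(v + 2) = 0 at v ∈ {-2, -1, 2, 4}.
The Hessian is diagonal: diag(J_uu, J_vv). Second derivatives: J_uu(-2)=720, J_uu(0)=-160, J_uu(1)=180, J_uu(4)=-1440; J_vv(-2)=1440, J_vv(-1)=-900, J_vv(2)=1440, J_vv(4)=-3600.
Saddle points occur where the two diagonal entries have opposite signs: (-2, -1), (-2, 4), (0, -2), (0, 2), (1, -1), (1, 4), (4, -2), (4, 2). Count: 8.

8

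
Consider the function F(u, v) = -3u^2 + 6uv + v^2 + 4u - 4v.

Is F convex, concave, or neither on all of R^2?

neither

F is quadratic, so its Hessian is the constant matrix H = [[-6, 6], [6, 2]].
det(H) = -48, tr(H) = -4.
det(H) < 0, so H is indefinite: neither convex nor concave.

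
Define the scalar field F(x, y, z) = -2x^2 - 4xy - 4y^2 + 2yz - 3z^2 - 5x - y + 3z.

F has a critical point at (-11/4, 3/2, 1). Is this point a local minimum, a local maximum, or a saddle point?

The Hessian is constant: H = [[-4, -4, 0], [-4, -8, 2], [0, 2, -6]].
Leading principal minors: Δ₁ = -4, Δ₂ = 16, Δ₃ = -80.
The minors alternate sign starting negative (−, +, −), so H is negative definite: a local maximum.

local maximum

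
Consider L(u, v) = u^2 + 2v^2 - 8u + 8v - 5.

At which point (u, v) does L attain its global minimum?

L(u,v) separates as P(u) + Q(v) − 5, so its minimum is min P + min Q − 5.
P'(u) = 2u - 8 vanishes at u ∈ {4}; Q'(v) = 4v + 8 vanishes at v ∈ {-2}.
Local minima of P (where P''>0): P(4)=-16. Local minima of Q: Q(-2)=-8.
So the global minimum of L is P(4) + Q(-2) − 5 = -16 − 8 − 5 = -29, attained at (4, -2).

(4, -2)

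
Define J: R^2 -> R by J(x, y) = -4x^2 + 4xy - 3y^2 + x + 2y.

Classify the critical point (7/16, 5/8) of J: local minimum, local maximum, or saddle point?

local maximum

The Hessian of J is constant: H = [[-8, 4], [4, -6]].
det(H) = (-8)·(-6) − 4² = 32.
det(H) > 0 and tr(H) = -14 < 0, so H is negative definite and the point is a local maximum.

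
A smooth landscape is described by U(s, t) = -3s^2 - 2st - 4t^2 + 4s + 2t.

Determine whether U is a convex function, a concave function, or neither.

concave

U is quadratic, so its Hessian is the constant matrix H = [[-6, -2], [-2, -8]].
det(H) = 44, tr(H) = -14.
det(H) > 0 and tr(H) < 0, so H is negative definite everywhere: concave.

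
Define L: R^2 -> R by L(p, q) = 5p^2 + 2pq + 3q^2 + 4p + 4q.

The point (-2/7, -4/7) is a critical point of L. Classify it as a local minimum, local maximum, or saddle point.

local minimum

The Hessian of L is constant: H = [[10, 2], [2, 6]].
det(H) = 10·6 − 2² = 56.
det(H) > 0 and tr(H) = 16 > 0, so H is positive definite and the point is a local minimum.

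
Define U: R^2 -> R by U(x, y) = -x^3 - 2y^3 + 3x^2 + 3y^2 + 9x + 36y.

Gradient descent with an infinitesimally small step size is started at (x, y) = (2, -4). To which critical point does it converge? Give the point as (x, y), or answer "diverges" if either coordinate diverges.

(-1, -2)

U is separable, so gradient descent decouples: x follows -∂U/∂x, y follows -∂U/∂y.
∂U/∂x = -3(x - 3)(x + 1); at x=2 this is 9, so x decreases.
∂U/∂y = -6(y - 3)(y + 2); at y=-4 this is -84, so y increases.
x converges to its nearest critical value -1 (a local min of the x-part); y converges to -2. The iterate converges to (-1, -2).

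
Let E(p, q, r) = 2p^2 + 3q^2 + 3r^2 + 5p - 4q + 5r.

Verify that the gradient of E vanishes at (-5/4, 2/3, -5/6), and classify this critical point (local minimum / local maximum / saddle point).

∇E = (4p + 5, 6q - 4, 6r + 5); substituting (-5/4, 2/3, -5/6) gives ∇E = (0, 0, 0), so (-5/4, 2/3, -5/6) is indeed a critical point.
The Hessian is constant: H = [[4, 0, 0], [0, 6, 0], [0, 0, 6]].
Leading principal minors: Δ₁ = 4, Δ₂ = 24, Δ₃ = 144.
All leading minors are positive, so H is positive definite: a local minimum.

local minimum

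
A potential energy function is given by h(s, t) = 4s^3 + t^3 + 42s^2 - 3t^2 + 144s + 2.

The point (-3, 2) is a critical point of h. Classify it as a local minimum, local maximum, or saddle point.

The mixed partial ∂²h/∂s∂t is 0, so the Hessian at any point is diag(h_ss, h_tt) = diag(12(2s + 7), 6(t - 1)).
At (-3, 2): H = diag(12, 6).
Both eigenvalues are positive, so H is positive definite: a local minimum.

local minimum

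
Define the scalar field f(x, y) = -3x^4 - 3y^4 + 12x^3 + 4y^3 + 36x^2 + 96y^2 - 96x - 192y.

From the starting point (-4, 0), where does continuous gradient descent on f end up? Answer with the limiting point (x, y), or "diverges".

f is separable, so gradient descent decouples: x follows -∂f/∂x, y follows -∂f/∂y.
∂f/∂x = -12(x - 4)(x - 1)(x + 2); at x=-4 this is 960, so x decreases.
∂f/∂y = -12(y - 4)(y - 1)(y + 4); at y=0 this is -192, so y increases.
The x-coordinate has no critical point in that direction and runs off to infinity.

diverges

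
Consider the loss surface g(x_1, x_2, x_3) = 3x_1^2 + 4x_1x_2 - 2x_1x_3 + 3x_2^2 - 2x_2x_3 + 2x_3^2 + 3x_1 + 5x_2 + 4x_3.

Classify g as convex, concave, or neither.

convex

g is quadratic, so its Hessian is the constant matrix H = [[6, 4, -2], [4, 6, -2], [-2, -2, 4]].
Leading principal minors: 6, 20, 64.
All positive ⇒ H ≻ 0 ⇒ convex.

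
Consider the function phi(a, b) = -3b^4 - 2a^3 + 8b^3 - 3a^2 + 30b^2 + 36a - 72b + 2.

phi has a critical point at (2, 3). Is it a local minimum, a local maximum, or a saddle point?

The mixed partial ∂²phi/∂a∂b is 0, so the Hessian at any point is diag(phi_aa, phi_bb) = diag(-6(2a + 1), 12(-3b^2 + 4b + 5)).
At (2, 3): H = diag(-30, -120).
Both eigenvalues are negative, so H is negative definite: a local maximum.

local maximum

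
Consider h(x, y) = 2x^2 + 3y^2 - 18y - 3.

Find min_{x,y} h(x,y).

-30

h(x,y) separates as P(x) + Q(y) − 3, so its minimum is min P + min Q − 3.
P'(x) = 4x vanishes at x ∈ {0}; Q'(y) = 6y - 18 vanishes at y ∈ {3}.
Local minima of P (where P''>0): P(0)=0. Local minima of Q: Q(3)=-27.
So the global minimum of h is P(0) + Q(3) − 3 = 0 − 27 − 3 = -30, attained at (0, 3).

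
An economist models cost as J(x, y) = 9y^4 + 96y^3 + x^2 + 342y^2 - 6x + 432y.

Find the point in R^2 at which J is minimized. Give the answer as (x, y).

J(x,y) separates as P(x) + Q(y), so its minimum is min P + min Q.
P'(x) = 2x - 6 vanishes at x ∈ {3}; Q'(y) = 36(y + 1)(y + 3)(y + 4) vanishes at y ∈ {-4, -3, -1}.
Local minima of P (where P''>0): P(3)=-9. Local minima of Q: Q(-4)=-96, Q(-1)=-177.
So the global minimum of J is P(3) + Q(-1) = -9 − 177 = -186, attained at (3, -1).

(3, -1)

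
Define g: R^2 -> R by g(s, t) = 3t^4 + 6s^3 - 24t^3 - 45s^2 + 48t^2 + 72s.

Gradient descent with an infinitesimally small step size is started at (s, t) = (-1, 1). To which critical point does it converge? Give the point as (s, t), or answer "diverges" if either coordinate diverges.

diverges

g is separable, so gradient descent decouples: s follows -∂g/∂s, t follows -∂g/∂t.
∂g/∂s = 18(s - 4)(s - 1); at s=-1 this is 180, so s decreases.
∂g/∂t = 12t(t - 4)(t - 2); at t=1 this is 36, so t decreases.
The s-coordinate has no critical point in that direction and runs off to infinity.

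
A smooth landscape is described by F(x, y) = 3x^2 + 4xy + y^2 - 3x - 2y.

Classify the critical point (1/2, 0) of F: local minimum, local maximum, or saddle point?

The Hessian of F is constant: H = [[6, 4], [4, 2]].
det(H) = 6·2 − 4² = -4.
Since det(H) < 0, H is indefinite and the critical point is a saddle point.

saddle point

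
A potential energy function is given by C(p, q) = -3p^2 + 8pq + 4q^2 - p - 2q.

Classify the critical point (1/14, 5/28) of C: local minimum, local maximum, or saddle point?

saddle point

The Hessian of C is constant: H = [[-6, 8], [8, 8]].
det(H) = (-6)·8 − 8² = -112.
Since det(H) < 0, H is indefinite and the critical point is a saddle point.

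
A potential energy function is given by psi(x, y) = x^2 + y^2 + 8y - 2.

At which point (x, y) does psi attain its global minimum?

(0, -4)

psi(x,y) separates as P(x) + Q(y) − 2, so its minimum is min P + min Q − 2.
P'(x) = 2x vanishes at x ∈ {0}; Q'(y) = 2y + 8 vanishes at y ∈ {-4}.
Local minima of P (where P''>0): P(0)=0. Local minima of Q: Q(-4)=-16.
So the global minimum of psi is P(0) + Q(-4) − 2 = 0 − 16 − 2 = -18, attained at (0, -4).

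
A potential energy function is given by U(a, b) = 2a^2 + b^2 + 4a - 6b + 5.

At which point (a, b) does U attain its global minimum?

(-1, 3)

U(a,b) separates as P(a) + Q(b) + 5, so its minimum is min P + min Q + 5.
P'(a) = 4a + 4 vanishes at a ∈ {-1}; Q'(b) = 2b - 6 vanishes at b ∈ {3}.
Local minima of P (where P''>0): P(-1)=-2. Local minima of Q: Q(3)=-9.
So the global minimum of U is P(-1) + Q(3) + 5 = -2 − 9 + 5 = -6, attained at (-1, 3).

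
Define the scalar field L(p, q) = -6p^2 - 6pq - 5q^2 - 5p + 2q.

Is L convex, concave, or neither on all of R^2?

concave

L is quadratic, so its Hessian is the constant matrix H = [[-12, -6], [-6, -10]].
det(H) = 84, tr(H) = -22.
det(H) > 0 and tr(H) < 0, so H is negative definite everywhere: concave.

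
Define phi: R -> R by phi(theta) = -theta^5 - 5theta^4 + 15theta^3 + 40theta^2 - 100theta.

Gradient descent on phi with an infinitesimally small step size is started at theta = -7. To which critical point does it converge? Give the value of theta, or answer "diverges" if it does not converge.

-5

phi'(theta) = -5(theta - 2)(theta - 1)(theta + 2)(theta + 5), so phi'(-7) = -3600.
Gradient descent moves in the -phi' direction, i.e. theta is increasing.
The nearest critical point in that direction is theta = -5, where phi'' = 630 > 0 (a local minimum). The iterate converges there.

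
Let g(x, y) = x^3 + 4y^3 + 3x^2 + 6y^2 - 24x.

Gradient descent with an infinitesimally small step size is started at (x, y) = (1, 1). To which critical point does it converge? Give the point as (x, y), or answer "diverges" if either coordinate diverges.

g is separable, so gradient descent decouples: x follows -∂g/∂x, y follows -∂g/∂y.
∂g/∂x = 3(x - 2)(x + 4); at x=1 this is -15, so x increases.
∂g/∂y = 12y(y + 1); at y=1 this is 24, so y decreases.
x converges to its nearest critical value 2 (a local min of the x-part); y converges to 0. The iterate converges to (2, 0).

(2, 0)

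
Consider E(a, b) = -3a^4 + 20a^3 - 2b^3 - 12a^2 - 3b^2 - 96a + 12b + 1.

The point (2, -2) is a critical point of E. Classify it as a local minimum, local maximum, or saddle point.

local minimum

The mixed partial ∂²E/∂a∂b is 0, so the Hessian at any point is diag(E_aa, E_bb) = diag(12(-3a^2 + 10a - 2), -6(2b + 1)).
At (2, -2): H = diag(72, 18).
Both eigenvalues are positive, so H is positive definite: a local minimum.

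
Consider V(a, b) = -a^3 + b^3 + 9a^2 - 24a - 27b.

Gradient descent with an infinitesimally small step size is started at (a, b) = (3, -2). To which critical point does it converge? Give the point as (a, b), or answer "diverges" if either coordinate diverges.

V is separable, so gradient descent decouples: a follows -∂V/∂a, b follows -∂V/∂b.
∂V/∂a = -3(a - 4)(a - 2); at a=3 this is 3, so a decreases.
∂V/∂b = 3(b - 3)(b + 3); at b=-2 this is -15, so b increases.
a converges to its nearest critical value 2 (a local min of the a-part); b converges to 3. The iterate converges to (2, 3).

(2, 3)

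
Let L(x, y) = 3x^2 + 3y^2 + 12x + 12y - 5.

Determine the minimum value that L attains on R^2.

-29

L(x,y) separates as P(x) + Q(y) − 5, so its minimum is min P + min Q − 5.
P'(x) = 6x + 12 vanishes at x ∈ {-2}; Q'(y) = 6y + 12 vanishes at y ∈ {-2}.
Local minima of P (where P''>0): P(-2)=-12. Local minima of Q: Q(-2)=-12.
So the global minimum of L is P(-2) + Q(-2) − 5 = -12 − 12 − 5 = -29, attained at (-2, -2).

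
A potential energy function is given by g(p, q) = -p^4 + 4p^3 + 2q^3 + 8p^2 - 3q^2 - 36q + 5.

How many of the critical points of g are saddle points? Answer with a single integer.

3

g separates as a function of p plus a function of q, so ∇g=0 decouples.
∂g/∂p = -4p(p - 4)(p + 1) = 0 at p ∈ {-1, 0, 4}; ∂g/∂q = 6(q - 3)(q + 2) = 0 at q ∈ {-2, 3}.
The Hessian is diagonal: diag(g_pp, g_qq). Second derivatives: g_pp(-1)=-20, g_pp(0)=16, g_pp(4)=-80; g_qq(-2)=-30, g_qq(3)=30.
Saddle points occur where the two diagonal entries have opposite signs: (-1, 3), (0, -2), (4, 3). Count: 3.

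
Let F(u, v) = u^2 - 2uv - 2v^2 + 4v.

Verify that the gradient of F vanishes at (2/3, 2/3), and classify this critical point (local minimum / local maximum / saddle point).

∇F = (2u - 2v, -2u - 4v + 4); substituting (2/3, 2/3) gives ∇F = (0, 0), so (2/3, 2/3) is indeed a critical point.
The Hessian of F is constant: H = [[2, -2], [-2, -4]].
det(H) = 2·(-4) − (-2)² = -12.
Since det(H) < 0, H is indefinite and the critical point is a saddle point.

saddle point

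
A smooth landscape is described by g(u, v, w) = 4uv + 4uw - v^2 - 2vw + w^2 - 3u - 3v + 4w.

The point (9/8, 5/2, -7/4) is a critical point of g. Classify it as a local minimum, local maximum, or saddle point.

saddle point

The Hessian is constant: H = [[0, 4, 4], [4, -2, -2], [4, -2, 2]].
Leading principal minors: Δ₁ = 0, Δ₂ = -16, Δ₃ = -64.
The minors fit neither the all-positive nor the alternating-sign pattern, so H is indefinite: a saddle point.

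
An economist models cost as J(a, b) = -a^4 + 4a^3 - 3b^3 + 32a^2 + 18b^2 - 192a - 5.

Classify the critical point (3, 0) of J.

local minimum

The mixed partial ∂²J/∂a∂b is 0, so the Hessian at any point is diag(J_aa, J_bb) = diag(4(-3a^2 + 6a + 16), 18(-b + 2)).
At (3, 0): H = diag(28, 36).
Both eigenvalues are positive, so H is positive definite: a local minimum.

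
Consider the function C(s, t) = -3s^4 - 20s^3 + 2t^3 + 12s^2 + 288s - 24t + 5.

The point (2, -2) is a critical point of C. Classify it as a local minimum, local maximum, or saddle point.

local maximum

The mixed partial ∂²C/∂s∂t is 0, so the Hessian at any point is diag(C_ss, C_tt) = diag(12(-3s^2 - 10s + 2), 12t).
At (2, -2): H = diag(-360, -24).
Both eigenvalues are negative, so H is negative definite: a local maximum.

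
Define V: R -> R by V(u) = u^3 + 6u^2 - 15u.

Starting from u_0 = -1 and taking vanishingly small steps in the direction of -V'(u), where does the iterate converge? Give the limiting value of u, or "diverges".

1

V'(u) = 3(u - 1)(u + 5), so V'(-1) = -24.
Gradient descent moves in the -V' direction, i.e. u is increasing.
The nearest critical point in that direction is u = 1, where V'' = 18 > 0 (a local minimum). The iterate converges there.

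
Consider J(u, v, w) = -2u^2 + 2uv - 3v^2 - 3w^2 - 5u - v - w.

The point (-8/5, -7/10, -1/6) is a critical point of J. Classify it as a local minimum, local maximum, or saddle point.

The Hessian is constant: H = [[-4, 2, 0], [2, -6, 0], [0, 0, -6]].
Leading principal minors: Δ₁ = -4, Δ₂ = 20, Δ₃ = -120.
The minors alternate sign starting negative (−, +, −), so H is negative definite: a local maximum.

local maximum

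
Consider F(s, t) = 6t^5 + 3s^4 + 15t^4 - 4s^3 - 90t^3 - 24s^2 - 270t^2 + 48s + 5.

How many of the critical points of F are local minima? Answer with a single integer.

F separates as a function of s plus a function of t, so ∇F=0 decouples.
∂F/∂s = 12(s - 2)(s - 1)(s + 2) = 0 at s ∈ {-2, 1, 2}; ∂F/∂t = 30t(t - 3)(t + 2)(t + 3) = 0 at t ∈ {-3, -2, 0, 3}.
The Hessian is diagonal: diag(F_ss, F_tt). Second derivatives: F_ss(-2)=144, F_ss(1)=-36, F_ss(2)=48; F_tt(-3)=-540, F_tt(-2)=300, F_tt(0)=-540, F_tt(3)=2700.
Local minima occur where both diagonal entries positive: (-2, -2), (-2, 3), (2, -2), (2, 3). Count: 4.

4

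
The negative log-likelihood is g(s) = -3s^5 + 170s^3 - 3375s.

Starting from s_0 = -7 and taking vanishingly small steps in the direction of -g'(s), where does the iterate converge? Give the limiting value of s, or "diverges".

g'(s) = -15(s - 5)(s - 3)(s + 3)(s + 5), so g'(-7) = -14400.
Gradient descent moves in the -g' direction, i.e. s is increasing.
The nearest critical point in that direction is s = -5, where g'' = 2400 > 0 (a local minimum). The iterate converges there.

-5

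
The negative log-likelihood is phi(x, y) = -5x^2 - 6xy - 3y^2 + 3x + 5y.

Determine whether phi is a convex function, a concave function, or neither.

concave

phi is quadratic, so its Hessian is the constant matrix H = [[-10, -6], [-6, -6]].
det(H) = 24, tr(H) = -16.
det(H) > 0 and tr(H) < 0, so H is negative definite everywhere: concave.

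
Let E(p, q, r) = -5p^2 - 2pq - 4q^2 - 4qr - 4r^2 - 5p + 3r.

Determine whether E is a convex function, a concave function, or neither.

concave

E is quadratic, so its Hessian is the constant matrix H = [[-10, -2, 0], [-2, -8, -4], [0, -4, -8]].
Leading principal minors: -10, 76, -448.
Signs alternate −, +, − ⇒ H ≺ 0 ⇒ concave.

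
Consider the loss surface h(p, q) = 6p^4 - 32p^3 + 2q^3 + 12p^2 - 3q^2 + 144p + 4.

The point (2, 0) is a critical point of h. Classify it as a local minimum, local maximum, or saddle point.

local maximum

The mixed partial ∂²h/∂p∂q is 0, so the Hessian at any point is diag(h_pp, h_qq) = diag(24(3p^2 - 8p + 1), 6(2q - 1)).
At (2, 0): H = diag(-72, -6).
Both eigenvalues are negative, so H is negative definite: a local maximum.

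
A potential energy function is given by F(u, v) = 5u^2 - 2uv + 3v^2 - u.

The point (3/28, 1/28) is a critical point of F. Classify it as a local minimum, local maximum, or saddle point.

The Hessian of F is constant: H = [[10, -2], [-2, 6]].
det(H) = 10·6 − (-2)² = 56.
det(H) > 0 and tr(H) = 16 > 0, so H is positive definite and the point is a local minimum.

local minimum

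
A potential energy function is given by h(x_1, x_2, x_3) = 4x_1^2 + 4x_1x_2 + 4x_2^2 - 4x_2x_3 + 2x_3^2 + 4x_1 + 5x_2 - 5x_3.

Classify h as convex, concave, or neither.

convex

h is quadratic, so its Hessian is the constant matrix H = [[8, 4, 0], [4, 8, -4], [0, -4, 4]].
Leading principal minors: 8, 48, 64.
All positive ⇒ H ≻ 0 ⇒ convex.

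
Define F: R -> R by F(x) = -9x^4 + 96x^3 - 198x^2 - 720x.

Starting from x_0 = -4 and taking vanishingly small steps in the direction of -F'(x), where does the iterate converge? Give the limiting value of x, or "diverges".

F'(x) = -36(x - 5)(x - 4)(x + 1), so F'(-4) = 7776.
Gradient descent moves in the -F' direction, i.e. x is decreasing.
There is no critical point below x=-4, and F' keeps the same sign, so the iterate runs off to −∞.

diverges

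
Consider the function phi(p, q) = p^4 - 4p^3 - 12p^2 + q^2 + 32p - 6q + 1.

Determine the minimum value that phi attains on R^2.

phi(p,q) separates as A(p) + B(q) + 1, so its minimum is min A + min B + 1.
A'(p) = 4(p - 4)(p - 1)(p + 2) vanishes at p ∈ {-2, 1, 4}; B'(q) = 2q - 6 vanishes at q ∈ {3}.
Local minima of A (where A''>0): A(-2)=-64, A(4)=-64. Local minima of B: B(3)=-9.
So the global minimum of phi is A(-2) + B(3) + 1 = -64 − 9 + 1 = -72, attained at (-2, 3).

-72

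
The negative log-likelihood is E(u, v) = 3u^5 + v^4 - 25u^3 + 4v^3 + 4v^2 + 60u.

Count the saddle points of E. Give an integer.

E separates as a function of u plus a function of v, so ∇E=0 decouples.
∂E/∂u = 15(u - 2)(u - 1)(u + 1)(u + 2) = 0 at u ∈ {-2, -1, 1, 2}; ∂E/∂v = 4v(v + 1)(v + 2) = 0 at v ∈ {-2, -1, 0}.
The Hessian is diagonal: diag(E_uu, E_vv). Second derivatives: E_uu(-2)=-180, E_uu(-1)=90, E_uu(1)=-90, E_uu(2)=180; E_vv(-2)=8, E_vv(-1)=-4, E_vv(0)=8.
Saddle points occur where the two diagonal entries have opposite signs: (-2, -2), (-2, 0), (-1, -1), (1, -2), (1, 0), (2, -1). Count: 6.

6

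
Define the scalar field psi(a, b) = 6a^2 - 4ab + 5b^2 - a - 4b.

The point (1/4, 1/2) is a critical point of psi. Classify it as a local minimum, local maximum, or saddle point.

The Hessian of psi is constant: H = [[12, -4], [-4, 10]].
det(H) = 12·10 − (-4)² = 104.
det(H) > 0 and tr(H) = 22 > 0, so H is positive definite and the point is a local minimum.

local minimum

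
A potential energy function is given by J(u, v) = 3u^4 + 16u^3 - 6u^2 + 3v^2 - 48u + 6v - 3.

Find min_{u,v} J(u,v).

J(u,v) separates as P(u) + Q(v) − 3, so its minimum is min P + min Q − 3.
P'(u) = 12(u - 1)(u + 1)(u + 4) vanishes at u ∈ {-4, -1, 1}; Q'(v) = 6v + 6 vanishes at v ∈ {-1}.
Local minima of P (where P''>0): P(-4)=-160, P(1)=-35. Local minima of Q: Q(-1)=-3.
So the global minimum of J is P(-4) + Q(-1) − 3 = -160 − 3 − 3 = -166, attained at (-4, -1).

-166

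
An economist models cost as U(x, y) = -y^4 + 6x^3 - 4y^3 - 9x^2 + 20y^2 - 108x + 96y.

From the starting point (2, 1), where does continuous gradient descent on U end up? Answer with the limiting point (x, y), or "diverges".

(3, -2)

U is separable, so gradient descent decouples: x follows -∂U/∂x, y follows -∂U/∂y.
∂U/∂x = 18(x - 3)(x + 2); at x=2 this is -72, so x increases.
∂U/∂y = -4(y - 3)(y + 2)(y + 4); at y=1 this is 120, so y decreases.
x converges to its nearest critical value 3 (a local min of the x-part); y converges to -2. The iterate converges to (3, -2).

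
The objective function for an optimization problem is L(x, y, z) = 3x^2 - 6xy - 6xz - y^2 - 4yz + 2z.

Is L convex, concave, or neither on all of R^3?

L is quadratic, so its Hessian is the constant matrix H = [[6, -6, -6], [-6, -2, -4], [-6, -4, 0]].
Leading principal minors: 6, -48, -312.
Neither pattern holds ⇒ H is indefinite ⇒ neither convex nor concave.

neither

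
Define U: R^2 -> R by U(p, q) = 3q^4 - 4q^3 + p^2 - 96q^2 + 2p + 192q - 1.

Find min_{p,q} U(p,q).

U(p,q) separates as A(p) + B(q) − 1, so its minimum is min A + min B − 1.
A'(p) = 2p + 2 vanishes at p ∈ {-1}; B'(q) = 12(q - 4)(q - 1)(q + 4) vanishes at q ∈ {-4, 1, 4}.
Local minima of A (where A''>0): A(-1)=-1. Local minima of B: B(-4)=-1280, B(4)=-256.
So the global minimum of U is A(-1) + B(-4) − 1 = -1 − 1280 − 1 = -1282, attained at (-1, -4).

-1282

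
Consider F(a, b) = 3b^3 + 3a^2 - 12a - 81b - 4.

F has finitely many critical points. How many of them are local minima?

F separates as a function of a plus a function of b, so ∇F=0 decouples.
∂F/∂a = 6(a - 2) = 0 at a ∈ {2}; ∂F/∂b = 9(b - 3)(b + 3) = 0 at b ∈ {-3, 3}.
The Hessian is diagonal: diag(F_aa, F_bb). Second derivatives: F_aa(2)=6; F_bb(-3)=-54, F_bb(3)=54.
Local minima occur where both diagonal entries positive: (2, 3). Count: 1.

1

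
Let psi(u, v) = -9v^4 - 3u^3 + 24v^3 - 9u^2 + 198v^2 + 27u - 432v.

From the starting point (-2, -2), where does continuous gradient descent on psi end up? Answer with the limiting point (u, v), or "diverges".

psi is separable, so gradient descent decouples: u follows -∂psi/∂u, v follows -∂psi/∂v.
∂psi/∂u = -9(u - 1)(u + 3); at u=-2 this is 27, so u decreases.
∂psi/∂v = -36(v - 4)(v - 1)(v + 3); at v=-2 this is -648, so v increases.
u converges to its nearest critical value -3 (a local min of the u-part); v converges to 1. The iterate converges to (-3, 1).

(-3, 1)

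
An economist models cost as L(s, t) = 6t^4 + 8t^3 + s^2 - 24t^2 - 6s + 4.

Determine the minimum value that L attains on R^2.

L(s,t) separates as P(s) + Q(t) + 4, so its minimum is min P + min Q + 4.
P'(s) = 2s - 6 vanishes at s ∈ {3}; Q'(t) = 24t(t - 1)(t + 2) vanishes at t ∈ {-2, 0, 1}.
Local minima of P (where P''>0): P(3)=-9. Local minima of Q: Q(-2)=-64, Q(1)=-10.
So the global minimum of L is P(3) + Q(-2) + 4 = -9 − 64 + 4 = -69, attained at (3, -2).

-69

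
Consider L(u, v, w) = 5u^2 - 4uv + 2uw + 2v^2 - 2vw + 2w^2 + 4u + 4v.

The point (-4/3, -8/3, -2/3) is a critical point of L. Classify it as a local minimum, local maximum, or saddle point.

local minimum

The Hessian is constant: H = [[10, -4, 2], [-4, 4, -2], [2, -2, 4]].
Leading principal minors: Δ₁ = 10, Δ₂ = 24, Δ₃ = 72.
All leading minors are positive, so H is positive definite: a local minimum.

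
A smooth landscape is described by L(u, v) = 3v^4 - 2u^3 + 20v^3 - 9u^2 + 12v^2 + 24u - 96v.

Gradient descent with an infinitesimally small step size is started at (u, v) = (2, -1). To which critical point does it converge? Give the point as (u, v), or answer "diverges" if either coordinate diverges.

diverges

L is separable, so gradient descent decouples: u follows -∂L/∂u, v follows -∂L/∂v.
∂L/∂u = -6(u - 1)(u + 4); at u=2 this is -36, so u increases.
∂L/∂v = 12(v - 1)(v + 2)(v + 4); at v=-1 this is -72, so v increases.
The u-coordinate has no critical point in that direction and runs off to infinity.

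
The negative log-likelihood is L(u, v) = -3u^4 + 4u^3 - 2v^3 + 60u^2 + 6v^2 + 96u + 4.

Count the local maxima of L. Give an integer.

2

L separates as a function of u plus a function of v, so ∇L=0 decouples.
∂L/∂u = -12(u - 4)(u + 1)(u + 2) = 0 at u ∈ {-2, -1, 4}; ∂L/∂v = -6v(v - 2) = 0 at v ∈ {0, 2}.
The Hessian is diagonal: diag(L_uu, L_vv). Second derivatives: L_uu(-2)=-72, L_uu(-1)=60, L_uu(4)=-360; L_vv(0)=12, L_vv(2)=-12.
Local maxima occur where both diagonal entries negative: (-2, 2), (4, 2). Count: 2.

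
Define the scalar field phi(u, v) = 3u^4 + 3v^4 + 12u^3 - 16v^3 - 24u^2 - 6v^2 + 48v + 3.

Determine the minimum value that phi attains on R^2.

-541

phi(u,v) separates as P(u) + Q(v) + 3, so its minimum is min P + min Q + 3.
P'(u) = 12u(u - 1)(u + 4) vanishes at u ∈ {-4, 0, 1}; Q'(v) = 12(v - 4)(v - 1)(v + 1) vanishes at v ∈ {-1, 1, 4}.
Local minima of P (where P''>0): P(-4)=-384, P(1)=-9. Local minima of Q: Q(-1)=-35, Q(4)=-160.
So the global minimum of phi is P(-4) + Q(4) + 3 = -384 − 160 + 3 = -541, attained at (-4, 4).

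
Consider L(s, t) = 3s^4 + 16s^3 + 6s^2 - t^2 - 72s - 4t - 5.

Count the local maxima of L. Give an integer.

1

L separates as a function of s plus a function of t, so ∇L=0 decouples.
∂L/∂s = 12(s - 1)(s + 2)(s + 3) = 0 at s ∈ {-3, -2, 1}; ∂L/∂t = -2(t + 2) = 0 at t ∈ {-2}.
The Hessian is diagonal: diag(L_ss, L_tt). Second derivatives: L_ss(-3)=48, L_ss(-2)=-36, L_ss(1)=144; L_tt(-2)=-2.
Local maxima occur where both diagonal entries negative: (-2, -2). Count: 1.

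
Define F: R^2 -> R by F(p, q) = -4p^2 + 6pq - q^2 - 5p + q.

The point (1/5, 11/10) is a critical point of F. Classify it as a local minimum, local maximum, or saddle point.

The Hessian of F is constant: H = [[-8, 6], [6, -2]].
det(H) = (-8)·(-2) − 6² = -20.
Since det(H) < 0, H is indefinite and the critical point is a saddle point.

saddle point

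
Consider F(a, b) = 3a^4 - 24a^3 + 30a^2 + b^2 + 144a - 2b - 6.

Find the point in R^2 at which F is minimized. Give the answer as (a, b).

F(a,b) separates as P(a) + Q(b) − 6, so its minimum is min P + min Q − 6.
P'(a) = 12(a - 4)(a - 3)(a + 1) vanishes at a ∈ {-1, 3, 4}; Q'(b) = 2b - 2 vanishes at b ∈ {1}.
Local minima of P (where P''>0): P(-1)=-87, P(4)=288. Local minima of Q: Q(1)=-1.
So the global minimum of F is P(-1) + Q(1) − 6 = -87 − 1 − 6 = -94, attained at (-1, 1).

(-1, 1)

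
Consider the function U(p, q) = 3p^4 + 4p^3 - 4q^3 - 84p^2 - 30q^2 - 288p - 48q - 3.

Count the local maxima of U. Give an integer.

U separates as a function of p plus a function of q, so ∇U=0 decouples.
∂U/∂p = 12(p - 4)(p + 2)(p + 3) = 0 at p ∈ {-3, -2, 4}; ∂U/∂q = -12(q + 1)(q + 4) = 0 at q ∈ {-4, -1}.
The Hessian is diagonal: diag(U_pp, U_qq). Second derivatives: U_pp(-3)=84, U_pp(-2)=-72, U_pp(4)=504; U_qq(-4)=36, U_qq(-1)=-36.
Local maxima occur where both diagonal entries negative: (-2, -1). Count: 1.

1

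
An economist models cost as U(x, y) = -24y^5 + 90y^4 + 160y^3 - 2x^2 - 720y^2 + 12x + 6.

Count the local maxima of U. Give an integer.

2

U separates as a function of x plus a function of y, so ∇U=0 decouples.
∂U/∂x = -4(x - 3) = 0 at x ∈ {3}; ∂U/∂y = -120y(y - 3)(y - 2)(y + 2) = 0 at y ∈ {-2, 0, 2, 3}.
The Hessian is diagonal: diag(U_xx, U_yy). Second derivatives: U_xx(3)=-4; U_yy(-2)=4800, U_yy(0)=-1440, U_yy(2)=960, U_yy(3)=-1800.
Local maxima occur where both diagonal entries negative: (3, 0), (3, 3). Count: 2.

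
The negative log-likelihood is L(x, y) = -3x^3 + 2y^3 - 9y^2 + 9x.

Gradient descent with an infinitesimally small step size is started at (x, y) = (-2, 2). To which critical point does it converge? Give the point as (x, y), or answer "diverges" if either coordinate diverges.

L is separable, so gradient descent decouples: x follows -∂L/∂x, y follows -∂L/∂y.
∂L/∂x = -9(x - 1)(x + 1); at x=-2 this is -27, so x increases.
∂L/∂y = 6y(y - 3); at y=2 this is -12, so y increases.
x converges to its nearest critical value -1 (a local min of the x-part); y converges to 3. The iterate converges to (-1, 3).

(-1, 3)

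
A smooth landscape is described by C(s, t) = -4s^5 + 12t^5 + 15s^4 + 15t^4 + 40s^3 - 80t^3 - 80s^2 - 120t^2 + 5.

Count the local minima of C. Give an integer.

4

C separates as a function of s plus a function of t, so ∇C=0 decouples.
∂C/∂s = -20s(s - 4)(s - 1)(s + 2) = 0 at s ∈ {-2, 0, 1, 4}; ∂C/∂t = 60t(t - 2)(t + 1)(t + 2) = 0 at t ∈ {-2, -1, 0, 2}.
The Hessian is diagonal: diag(C_ss, C_tt). Second derivatives: C_ss(-2)=720, C_ss(0)=-160, C_ss(1)=180, C_ss(4)=-1440; C_tt(-2)=-480, C_tt(-1)=180, C_tt(0)=-240, C_tt(2)=1440.
Local minima occur where both diagonal entries positive: (-2, -1), (-2, 2), (1, -1), (1, 2). Count: 4.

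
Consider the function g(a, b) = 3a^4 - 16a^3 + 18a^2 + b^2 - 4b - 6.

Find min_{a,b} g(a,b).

g(a,b) separates as P(a) + Q(b) − 6, so its minimum is min P + min Q − 6.
P'(a) = 12a(a - 3)(a - 1) vanishes at a ∈ {0, 1, 3}; Q'(b) = 2b - 4 vanishes at b ∈ {2}.
Local minima of P (where P''>0): P(0)=0, P(3)=-27. Local minima of Q: Q(2)=-4.
So the global minimum of g is P(3) + Q(2) − 6 = -27 − 4 − 6 = -37, attained at (3, 2).

-37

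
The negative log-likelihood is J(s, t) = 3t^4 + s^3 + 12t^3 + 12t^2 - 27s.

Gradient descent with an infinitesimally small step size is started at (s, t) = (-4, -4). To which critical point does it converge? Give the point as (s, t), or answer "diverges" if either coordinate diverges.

diverges

J is separable, so gradient descent decouples: s follows -∂J/∂s, t follows -∂J/∂t.
∂J/∂s = 3(s - 3)(s + 3); at s=-4 this is 21, so s decreases.
∂J/∂t = 12t(t + 1)(t + 2); at t=-4 this is -288, so t increases.
The s-coordinate has no critical point in that direction and runs off to infinity.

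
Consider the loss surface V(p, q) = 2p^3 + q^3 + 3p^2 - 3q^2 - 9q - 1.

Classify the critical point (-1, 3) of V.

saddle point

The mixed partial ∂²V/∂p∂q is 0, so the Hessian at any point is diag(V_pp, V_qq) = diag(6(2p + 1), 6(q - 1)).
At (-1, 3): H = diag(-6, 12).
The eigenvalues have opposite signs, so H is indefinite: a saddle point.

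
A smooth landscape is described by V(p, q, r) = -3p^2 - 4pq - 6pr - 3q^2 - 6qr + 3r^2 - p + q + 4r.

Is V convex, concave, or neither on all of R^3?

V is quadratic, so its Hessian is the constant matrix H = [[-6, -4, -6], [-4, -6, -6], [-6, -6, 6]].
Leading principal minors: -6, 20, 264.
Neither pattern holds ⇒ H is indefinite ⇒ neither convex nor concave.

neither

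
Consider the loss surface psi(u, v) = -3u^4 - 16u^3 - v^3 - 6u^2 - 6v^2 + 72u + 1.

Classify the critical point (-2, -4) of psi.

The mixed partial ∂²psi/∂u∂v is 0, so the Hessian at any point is diag(psi_uu, psi_vv) = diag(-12(3u^2 + 8u + 1), -6(v + 2)).
At (-2, -4): H = diag(36, 12).
Both eigenvalues are positive, so H is positive definite: a local minimum.

local minimum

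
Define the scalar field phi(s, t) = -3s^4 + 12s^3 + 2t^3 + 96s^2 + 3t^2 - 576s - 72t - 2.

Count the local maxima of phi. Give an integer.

2

phi separates as a function of s plus a function of t, so ∇phi=0 decouples.
∂phi/∂s = -12(s - 4)(s - 3)(s + 4) = 0 at s ∈ {-4, 3, 4}; ∂phi/∂t = 6(t - 3)(t + 4) = 0 at t ∈ {-4, 3}.
The Hessian is diagonal: diag(phi_ss, phi_tt). Second derivatives: phi_ss(-4)=-672, phi_ss(3)=84, phi_ss(4)=-96; phi_tt(-4)=-42, phi_tt(3)=42.
Local maxima occur where both diagonal entries negative: (-4, -4), (4, -4). Count: 2.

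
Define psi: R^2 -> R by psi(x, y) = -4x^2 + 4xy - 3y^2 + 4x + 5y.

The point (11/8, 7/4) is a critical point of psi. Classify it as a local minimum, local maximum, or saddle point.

local maximum

The Hessian of psi is constant: H = [[-8, 4], [4, -6]].
det(H) = (-8)·(-6) − 4² = 32.
det(H) > 0 and tr(H) = -14 < 0, so H is negative definite and the point is a local maximum.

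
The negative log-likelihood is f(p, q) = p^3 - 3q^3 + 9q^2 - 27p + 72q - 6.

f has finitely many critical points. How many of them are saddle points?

2

f separates as a function of p plus a function of q, so ∇f=0 decouples.
∂f/∂p = 3(p - 3)(p + 3) = 0 at p ∈ {-3, 3}; ∂f/∂q = -9(q - 4)(q + 2) = 0 at q ∈ {-2, 4}.
The Hessian is diagonal: diag(f_pp, f_qq). Second derivatives: f_pp(-3)=-18, f_pp(3)=18; f_qq(-2)=54, f_qq(4)=-54.
Saddle points occur where the two diagonal entries have opposite signs: (-3, -2), (3, 4). Count: 2.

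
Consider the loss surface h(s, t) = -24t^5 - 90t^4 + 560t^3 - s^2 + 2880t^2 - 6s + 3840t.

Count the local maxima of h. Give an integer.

h separates as a function of s plus a function of t, so ∇h=0 decouples.
∂h/∂s = -2(s + 3) = 0 at s ∈ {-3}; ∂h/∂t = -120(t - 4)(t + 1)(t + 2)(t + 4) = 0 at t ∈ {-4, -2, -1, 4}.
The Hessian is diagonal: diag(h_ss, h_tt). Second derivatives: h_ss(-3)=-2; h_tt(-4)=5760, h_tt(-2)=-1440, h_tt(-1)=1800, h_tt(4)=-28800.
Local maxima occur where both diagonal entries negative: (-3, -2), (-3, 4). Count: 2.

2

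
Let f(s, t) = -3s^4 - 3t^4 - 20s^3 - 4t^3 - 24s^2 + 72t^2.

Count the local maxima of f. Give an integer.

4

f separates as a function of s plus a function of t, so ∇f=0 decouples.
∂f/∂s = -12s(s + 1)(s + 4) = 0 at s ∈ {-4, -1, 0}; ∂f/∂t = -12t(t - 3)(t + 4) = 0 at t ∈ {-4, 0, 3}.
The Hessian is diagonal: diag(f_ss, f_tt). Second derivatives: f_ss(-4)=-144, f_ss(-1)=36, f_ss(0)=-48; f_tt(-4)=-336, f_tt(0)=144, f_tt(3)=-252.
Local maxima occur where both diagonal entries negative: (-4, -4), (-4, 3), (0, -4), (0, 3). Count: 4.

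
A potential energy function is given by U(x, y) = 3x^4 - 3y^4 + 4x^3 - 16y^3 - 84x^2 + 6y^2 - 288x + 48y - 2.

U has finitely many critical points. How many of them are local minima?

2

U separates as a function of x plus a function of y, so ∇U=0 decouples.
∂U/∂x = 12(x - 4)(x + 2)(x + 3) = 0 at x ∈ {-3, -2, 4}; ∂U/∂y = -12(y - 1)(y + 1)(y + 4) = 0 at y ∈ {-4, -1, 1}.
The Hessian is diagonal: diag(U_xx, U_yy). Second derivatives: U_xx(-3)=84, U_xx(-2)=-72, U_xx(4)=504; U_yy(-4)=-180, U_yy(-1)=72, U_yy(1)=-120.
Local minima occur where both diagonal entries positive: (-3, -1), (4, -1). Count: 2.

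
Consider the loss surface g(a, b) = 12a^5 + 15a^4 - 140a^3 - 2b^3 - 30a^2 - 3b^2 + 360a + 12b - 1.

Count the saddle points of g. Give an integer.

g separates as a function of a plus a function of b, so ∇g=0 decouples.
∂g/∂a = 60(a - 2)(a - 1)(a + 1)(a + 3) = 0 at a ∈ {-3, -1, 1, 2}; ∂g/∂b = -6(b - 1)(b + 2) = 0 at b ∈ {-2, 1}.
The Hessian is diagonal: diag(g_aa, g_bb). Second derivatives: g_aa(-3)=-2400, g_aa(-1)=720, g_aa(1)=-480, g_aa(2)=900; g_bb(-2)=18, g_bb(1)=-18.
Saddle points occur where the two diagonal entries have opposite signs: (-3, -2), (-1, 1), (1, -2), (2, 1). Count: 4.

4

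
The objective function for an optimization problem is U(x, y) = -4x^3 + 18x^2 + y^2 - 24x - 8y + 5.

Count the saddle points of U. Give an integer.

U separates as a function of x plus a function of y, so ∇U=0 decouples.
∂U/∂x = -12(x - 2)(x - 1) = 0 at x ∈ {1, 2}; ∂U/∂y = 2(y - 4) = 0 at y ∈ {4}.
The Hessian is diagonal: diag(U_xx, U_yy). Second derivatives: U_xx(1)=12, U_xx(2)=-12; U_yy(4)=2.
Saddle points occur where the two diagonal entries have opposite signs: (2, 4). Count: 1.

1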